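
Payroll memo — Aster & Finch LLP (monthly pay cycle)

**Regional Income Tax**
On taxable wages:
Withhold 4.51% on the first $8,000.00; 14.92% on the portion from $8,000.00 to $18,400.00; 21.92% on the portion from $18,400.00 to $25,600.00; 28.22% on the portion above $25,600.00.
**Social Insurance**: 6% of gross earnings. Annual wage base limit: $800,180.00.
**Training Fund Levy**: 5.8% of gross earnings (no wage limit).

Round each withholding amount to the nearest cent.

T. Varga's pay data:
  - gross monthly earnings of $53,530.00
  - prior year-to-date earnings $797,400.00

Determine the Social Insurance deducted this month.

Social Insurance: cap $800,180.00 − YTD $797,400.00 = $2,780.00 subject; 6% × $2,780.00 = $166.80

$166.80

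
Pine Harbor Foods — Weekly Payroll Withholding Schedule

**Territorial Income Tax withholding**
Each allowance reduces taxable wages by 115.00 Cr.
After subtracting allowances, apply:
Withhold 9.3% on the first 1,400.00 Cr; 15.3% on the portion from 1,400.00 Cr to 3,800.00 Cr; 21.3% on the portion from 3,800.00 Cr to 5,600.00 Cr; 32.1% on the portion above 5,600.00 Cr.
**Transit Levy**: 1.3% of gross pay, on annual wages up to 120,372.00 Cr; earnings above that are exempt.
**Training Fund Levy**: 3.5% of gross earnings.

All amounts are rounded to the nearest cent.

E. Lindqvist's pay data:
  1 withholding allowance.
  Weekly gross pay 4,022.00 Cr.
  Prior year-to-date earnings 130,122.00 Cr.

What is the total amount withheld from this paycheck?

Territorial Income Tax: taxable = 4,022.00 Cr − 1×115.00 Cr = 3,907.00 Cr
  497.40 Cr + 21.3% × (3,907.00 Cr − 3,800.00 Cr) = 497.40 Cr + 21.3% × 107.00 Cr = 520.19 Cr
Transit Levy: YTD 130,122.00 Cr ≥ cap 120,372.00 Cr → 0.00 Cr
Training Fund Levy: 3.5% × 4,022.00 Cr = 140.77 Cr
Total: 520.19 Cr + 0.00 Cr + 140.77 Cr = 660.96 Cr

660.96 Cr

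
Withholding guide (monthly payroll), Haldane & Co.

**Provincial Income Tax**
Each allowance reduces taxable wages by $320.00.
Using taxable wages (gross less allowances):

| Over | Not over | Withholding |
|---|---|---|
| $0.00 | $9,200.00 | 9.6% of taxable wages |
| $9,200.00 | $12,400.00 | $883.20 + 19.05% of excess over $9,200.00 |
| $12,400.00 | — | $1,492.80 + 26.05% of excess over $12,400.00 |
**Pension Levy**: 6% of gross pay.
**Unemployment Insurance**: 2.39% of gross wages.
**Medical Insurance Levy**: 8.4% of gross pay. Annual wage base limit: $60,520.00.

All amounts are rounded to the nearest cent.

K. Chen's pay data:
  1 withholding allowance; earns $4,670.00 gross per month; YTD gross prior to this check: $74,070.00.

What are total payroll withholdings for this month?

Provincial Income Tax: taxable = $4,670.00 − 1×$320.00 = $4,350.00
  9.6% × $4,350.00 = $417.60
Pension Levy: 6% × $4,670.00 = $280.20
Unemployment Insurance: 2.39% × $4,670.00 = $111.61
Medical Insurance Levy: YTD $74,070.00 ≥ cap $60,520.00 → $0.00
Total: $417.60 + $280.20 + $111.61 + $0.00 = $809.41

$809.41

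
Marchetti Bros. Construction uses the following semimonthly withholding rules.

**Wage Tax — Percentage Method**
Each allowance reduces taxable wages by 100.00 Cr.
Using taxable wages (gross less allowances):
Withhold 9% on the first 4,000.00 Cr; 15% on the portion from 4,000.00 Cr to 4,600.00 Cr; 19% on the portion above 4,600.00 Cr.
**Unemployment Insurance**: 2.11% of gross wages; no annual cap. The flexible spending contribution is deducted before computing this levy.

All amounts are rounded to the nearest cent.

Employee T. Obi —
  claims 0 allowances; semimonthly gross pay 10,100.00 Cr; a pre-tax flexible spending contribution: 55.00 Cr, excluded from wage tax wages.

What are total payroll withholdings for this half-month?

Wage Tax: taxable = 10,100.00 Cr − 55.00 Cr = 10,045.00 Cr
  450.00 Cr + 19% × (10,045.00 Cr − 4,600.00 Cr) = 450.00 Cr + 19% × 5,445.00 Cr = 1,484.55 Cr
Unemployment Insurance: 2.11% × 10,045.00 Cr = 211.95 Cr
Total: 1,484.55 Cr + 211.95 Cr = 1,696.50 Cr

1,696.50 Cr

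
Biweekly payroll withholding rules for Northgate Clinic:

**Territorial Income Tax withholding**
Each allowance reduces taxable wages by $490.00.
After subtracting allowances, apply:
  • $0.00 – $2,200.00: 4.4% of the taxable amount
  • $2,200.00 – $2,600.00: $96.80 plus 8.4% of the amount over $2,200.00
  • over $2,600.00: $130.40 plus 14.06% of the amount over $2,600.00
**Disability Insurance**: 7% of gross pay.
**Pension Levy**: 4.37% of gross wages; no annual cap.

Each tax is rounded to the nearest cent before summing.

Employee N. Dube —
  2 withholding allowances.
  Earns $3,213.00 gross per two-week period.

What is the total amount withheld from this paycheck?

$464.89

Territorial Income Tax: taxable = $3,213.00 − 2×$490.00 = $2,233.00
  $96.80 + 8.4% × ($2,233.00 − $2,200.00) = $96.80 + 8.4% × $33.00 = $99.57
Disability Insurance: 7% × $3,213.00 = $224.91
Pension Levy: 4.37% × $3,213.00 = $140.41
Total: $99.57 + $224.91 + $140.41 = $464.89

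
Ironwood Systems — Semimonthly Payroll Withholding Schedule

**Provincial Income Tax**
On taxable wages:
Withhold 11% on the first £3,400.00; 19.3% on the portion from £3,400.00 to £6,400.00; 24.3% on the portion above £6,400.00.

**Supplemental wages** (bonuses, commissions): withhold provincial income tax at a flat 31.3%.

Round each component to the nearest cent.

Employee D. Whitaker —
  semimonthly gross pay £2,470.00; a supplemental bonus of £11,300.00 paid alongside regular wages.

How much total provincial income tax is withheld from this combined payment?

£3,808.60

Provincial Income Tax: taxable = £2,470.00
  11% × £2,470.00 = £271.70
Supplemental (31.3% flat on bonus): 31.3% × £11,300.00 = £3,536.90
Total provincial income tax: £271.70 + £3,536.90 = £3,808.60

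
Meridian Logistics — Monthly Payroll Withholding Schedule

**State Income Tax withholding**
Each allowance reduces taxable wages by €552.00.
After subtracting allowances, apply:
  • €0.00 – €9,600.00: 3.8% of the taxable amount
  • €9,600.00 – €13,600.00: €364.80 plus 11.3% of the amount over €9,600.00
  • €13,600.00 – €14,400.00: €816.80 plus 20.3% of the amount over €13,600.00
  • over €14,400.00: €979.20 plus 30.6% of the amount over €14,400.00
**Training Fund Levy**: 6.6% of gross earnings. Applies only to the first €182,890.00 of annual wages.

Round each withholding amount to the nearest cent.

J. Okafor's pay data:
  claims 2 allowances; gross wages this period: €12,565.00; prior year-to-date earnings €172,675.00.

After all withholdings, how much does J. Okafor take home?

€11,315.72

State Income Tax: taxable = €12,565.00 − 2×€552.00 = €11,461.00
  €364.80 + 11.3% × (€11,461.00 − €9,600.00) = €364.80 + 11.3% × €1,861.00 = €575.09
Training Fund Levy: cap €182,890.00 − YTD €172,675.00 = €10,215.00 subject; 6.6% × €10,215.00 = €674.19
Total withheld: €575.09 + €674.19 = €1,249.28
Net pay: €12,565.00 − €1,249.28 = €11,315.72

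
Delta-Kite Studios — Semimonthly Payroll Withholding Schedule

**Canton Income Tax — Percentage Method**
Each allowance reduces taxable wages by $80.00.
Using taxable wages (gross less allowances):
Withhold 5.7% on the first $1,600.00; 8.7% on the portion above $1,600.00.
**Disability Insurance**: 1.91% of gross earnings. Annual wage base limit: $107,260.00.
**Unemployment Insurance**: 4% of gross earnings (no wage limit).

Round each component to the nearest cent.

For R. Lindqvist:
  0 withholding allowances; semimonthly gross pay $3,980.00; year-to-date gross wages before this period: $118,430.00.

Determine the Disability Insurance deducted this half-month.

$0.00

Disability Insurance: YTD $118,430.00 ≥ cap $107,260.00 → $0.00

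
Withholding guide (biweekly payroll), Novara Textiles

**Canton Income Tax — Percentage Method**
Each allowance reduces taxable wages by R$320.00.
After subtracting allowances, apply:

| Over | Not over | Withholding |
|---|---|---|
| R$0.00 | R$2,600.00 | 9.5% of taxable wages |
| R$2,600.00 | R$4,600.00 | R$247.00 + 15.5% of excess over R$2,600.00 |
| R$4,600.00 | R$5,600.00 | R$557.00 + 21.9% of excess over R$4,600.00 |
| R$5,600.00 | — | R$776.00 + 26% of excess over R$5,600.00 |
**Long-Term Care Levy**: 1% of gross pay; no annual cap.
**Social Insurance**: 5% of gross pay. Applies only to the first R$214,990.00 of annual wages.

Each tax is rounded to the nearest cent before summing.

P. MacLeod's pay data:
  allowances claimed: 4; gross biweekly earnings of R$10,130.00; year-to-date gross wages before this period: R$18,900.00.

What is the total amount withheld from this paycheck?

Canton Income Tax: taxable = R$10,130.00 − 4×R$320.00 = R$8,850.00
  R$776.00 + 26% × (R$8,850.00 − R$5,600.00) = R$776.00 + 26% × R$3,250.00 = R$1,621.00
Long-Term Care Levy: 1% × R$10,130.00 = R$101.30
Social Insurance: 5% × R$10,130.00 = R$506.50
Total: R$1,621.00 + R$101.30 + R$506.50 = R$2,228.80

R$2,228.80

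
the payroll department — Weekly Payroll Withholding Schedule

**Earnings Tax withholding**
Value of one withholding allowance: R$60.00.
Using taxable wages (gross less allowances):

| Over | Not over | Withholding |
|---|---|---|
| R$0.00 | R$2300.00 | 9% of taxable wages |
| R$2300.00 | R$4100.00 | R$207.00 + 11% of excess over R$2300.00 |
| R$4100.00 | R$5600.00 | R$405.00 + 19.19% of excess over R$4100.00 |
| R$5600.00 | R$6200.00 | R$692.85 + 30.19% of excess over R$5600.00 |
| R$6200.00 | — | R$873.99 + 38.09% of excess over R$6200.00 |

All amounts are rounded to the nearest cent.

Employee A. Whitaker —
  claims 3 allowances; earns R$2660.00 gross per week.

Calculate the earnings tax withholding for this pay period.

Earnings Tax: taxable = R$2660.00 − 3×R$60.00 = R$2480.00
  R$207.00 + 11% × (R$2480.00 − R$2300.00) = R$207.00 + 11% × R$180.00 = R$226.80

R$226.80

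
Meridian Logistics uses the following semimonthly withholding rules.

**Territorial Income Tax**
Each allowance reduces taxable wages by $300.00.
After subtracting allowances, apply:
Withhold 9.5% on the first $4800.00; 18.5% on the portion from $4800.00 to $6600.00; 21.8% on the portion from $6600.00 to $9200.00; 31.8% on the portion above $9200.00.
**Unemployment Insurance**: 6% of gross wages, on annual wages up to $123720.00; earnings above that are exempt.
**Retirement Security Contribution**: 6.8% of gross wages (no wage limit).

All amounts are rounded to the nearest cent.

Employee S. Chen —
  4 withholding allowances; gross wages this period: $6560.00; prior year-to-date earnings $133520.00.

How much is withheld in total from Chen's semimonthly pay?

Territorial Income Tax: taxable = $6560.00 − 4×$300.00 = $5360.00
  $456.00 + 18.5% × ($5360.00 − $4800.00) = $456.00 + 18.5% × $560.00 = $559.60
Unemployment Insurance: YTD $133520.00 ≥ cap $123720.00 → $0.00
Retirement Security Contribution: 6.8% × $6560.00 = $446.08
Total: $559.60 + $0.00 + $446.08 = $1005.68

$1005.68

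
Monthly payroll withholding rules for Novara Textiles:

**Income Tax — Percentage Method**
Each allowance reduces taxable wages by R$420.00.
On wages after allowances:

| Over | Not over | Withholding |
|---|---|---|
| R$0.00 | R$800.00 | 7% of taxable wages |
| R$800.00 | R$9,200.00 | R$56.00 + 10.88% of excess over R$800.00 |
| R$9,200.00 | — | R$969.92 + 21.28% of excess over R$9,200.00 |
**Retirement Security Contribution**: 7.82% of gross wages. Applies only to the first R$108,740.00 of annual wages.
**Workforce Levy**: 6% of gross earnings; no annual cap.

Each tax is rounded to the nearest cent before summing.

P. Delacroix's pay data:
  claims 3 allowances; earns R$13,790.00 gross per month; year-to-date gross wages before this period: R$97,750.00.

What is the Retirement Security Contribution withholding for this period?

Retirement Security Contribution: cap R$108,740.00 − YTD R$97,750.00 = R$10,990.00 subject; 7.82% × R$10,990.00 = R$859.42

R$859.42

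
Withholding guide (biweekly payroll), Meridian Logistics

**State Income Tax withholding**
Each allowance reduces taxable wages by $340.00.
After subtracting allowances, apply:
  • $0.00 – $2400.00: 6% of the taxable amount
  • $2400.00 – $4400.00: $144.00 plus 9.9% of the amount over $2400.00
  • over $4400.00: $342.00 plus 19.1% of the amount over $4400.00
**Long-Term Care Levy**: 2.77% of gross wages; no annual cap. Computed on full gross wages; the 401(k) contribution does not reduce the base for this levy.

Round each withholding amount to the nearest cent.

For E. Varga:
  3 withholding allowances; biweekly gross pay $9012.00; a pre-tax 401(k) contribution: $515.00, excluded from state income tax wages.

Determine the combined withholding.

$1179.34

State Income Tax: taxable = $9012.00 − $515.00 − 3×$340.00 = $7477.00
  $342.00 + 19.1% × ($7477.00 − $4400.00) = $342.00 + 19.1% × $3077.00 = $929.71
Long-Term Care Levy: 2.77% × $9012.00 = $249.63
Total: $929.71 + $249.63 = $1179.34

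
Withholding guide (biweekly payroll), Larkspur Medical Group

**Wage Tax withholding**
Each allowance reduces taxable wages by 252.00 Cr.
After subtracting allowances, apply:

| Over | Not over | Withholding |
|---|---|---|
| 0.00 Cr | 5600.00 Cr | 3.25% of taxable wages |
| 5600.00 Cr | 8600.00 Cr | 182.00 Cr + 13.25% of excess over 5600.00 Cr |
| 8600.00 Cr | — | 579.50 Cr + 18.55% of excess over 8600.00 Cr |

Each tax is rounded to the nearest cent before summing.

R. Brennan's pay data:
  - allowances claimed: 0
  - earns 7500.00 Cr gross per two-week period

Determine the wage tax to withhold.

Wage Tax: taxable = 7500.00 Cr
  182.00 Cr + 13.25% × (7500.00 Cr − 5600.00 Cr) = 182.00 Cr + 13.25% × 1900.00 Cr = 433.75 Cr

433.75 Cr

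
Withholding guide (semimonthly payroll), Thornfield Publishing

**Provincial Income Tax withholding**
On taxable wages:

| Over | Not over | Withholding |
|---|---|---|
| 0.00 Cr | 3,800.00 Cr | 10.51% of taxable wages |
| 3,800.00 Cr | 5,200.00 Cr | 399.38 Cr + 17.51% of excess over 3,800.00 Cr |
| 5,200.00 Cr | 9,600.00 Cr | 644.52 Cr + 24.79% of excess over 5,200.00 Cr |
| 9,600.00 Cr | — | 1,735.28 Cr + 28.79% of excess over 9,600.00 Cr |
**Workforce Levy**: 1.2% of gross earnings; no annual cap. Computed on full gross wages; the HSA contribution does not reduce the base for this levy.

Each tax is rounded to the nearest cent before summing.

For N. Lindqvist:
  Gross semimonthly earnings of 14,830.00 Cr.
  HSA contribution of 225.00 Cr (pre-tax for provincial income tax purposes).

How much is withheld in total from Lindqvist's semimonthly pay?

Provincial Income Tax: taxable = 14,830.00 Cr − 225.00 Cr = 14,605.00 Cr
  1,735.28 Cr + 28.79% × (14,605.00 Cr − 9,600.00 Cr) = 1,735.28 Cr + 28.79% × 5,005.00 Cr = 3,176.22 Cr
Workforce Levy: 1.2% × 14,830.00 Cr = 177.96 Cr
Total: 3,176.22 Cr + 177.96 Cr = 3,354.18 Cr

3,354.18 Cr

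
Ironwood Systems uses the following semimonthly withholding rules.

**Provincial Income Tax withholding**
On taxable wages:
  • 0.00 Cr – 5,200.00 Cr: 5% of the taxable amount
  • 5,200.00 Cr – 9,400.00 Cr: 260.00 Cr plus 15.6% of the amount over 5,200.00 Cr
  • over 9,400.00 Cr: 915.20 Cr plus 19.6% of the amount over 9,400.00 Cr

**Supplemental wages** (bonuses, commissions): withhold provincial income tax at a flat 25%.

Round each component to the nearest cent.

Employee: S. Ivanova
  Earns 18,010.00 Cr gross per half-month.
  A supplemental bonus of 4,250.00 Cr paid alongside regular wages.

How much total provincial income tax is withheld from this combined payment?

Provincial Income Tax: taxable = 18,010.00 Cr
  915.20 Cr + 19.6% × (18,010.00 Cr − 9,400.00 Cr) = 915.20 Cr + 19.6% × 8,610.00 Cr = 2,602.76 Cr
Supplemental (25% flat on bonus): 25% × 4,250.00 Cr = 1,062.50 Cr
Total provincial income tax: 2,602.76 Cr + 1,062.50 Cr = 3,665.26 Cr

3,665.26 Cr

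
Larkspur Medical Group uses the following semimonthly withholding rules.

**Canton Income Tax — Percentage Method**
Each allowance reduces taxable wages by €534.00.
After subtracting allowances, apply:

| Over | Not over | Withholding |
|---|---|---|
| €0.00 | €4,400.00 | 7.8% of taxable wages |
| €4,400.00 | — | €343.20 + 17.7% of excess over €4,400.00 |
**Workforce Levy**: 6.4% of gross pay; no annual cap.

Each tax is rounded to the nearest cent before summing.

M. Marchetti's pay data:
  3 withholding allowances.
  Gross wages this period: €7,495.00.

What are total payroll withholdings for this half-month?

€1,087.14

Canton Income Tax: taxable = €7,495.00 − 3×€534.00 = €5,893.00
  €343.20 + 17.7% × (€5,893.00 − €4,400.00) = €343.20 + 17.7% × €1,493.00 = €607.46
Workforce Levy: 6.4% × €7,495.00 = €479.68
Total: €607.46 + €479.68 = €1,087.14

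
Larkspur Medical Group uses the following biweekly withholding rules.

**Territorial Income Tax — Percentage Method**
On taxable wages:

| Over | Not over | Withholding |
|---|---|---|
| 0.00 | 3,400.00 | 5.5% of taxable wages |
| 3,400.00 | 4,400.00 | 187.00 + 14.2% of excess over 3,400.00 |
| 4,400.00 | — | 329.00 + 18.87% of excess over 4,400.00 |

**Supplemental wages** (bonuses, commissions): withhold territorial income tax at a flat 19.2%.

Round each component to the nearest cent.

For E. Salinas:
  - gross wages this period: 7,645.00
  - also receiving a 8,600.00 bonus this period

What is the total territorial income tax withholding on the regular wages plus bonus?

2,592.53

Territorial Income Tax: taxable = 7,645.00
  329.00 + 18.87% × (7,645.00 − 4,400.00) = 329.00 + 18.87% × 3,245.00 = 941.33
Supplemental (19.2% flat on bonus): 19.2% × 8,600.00 = 1,651.20
Total territorial income tax: 941.33 + 1,651.20 = 2,592.53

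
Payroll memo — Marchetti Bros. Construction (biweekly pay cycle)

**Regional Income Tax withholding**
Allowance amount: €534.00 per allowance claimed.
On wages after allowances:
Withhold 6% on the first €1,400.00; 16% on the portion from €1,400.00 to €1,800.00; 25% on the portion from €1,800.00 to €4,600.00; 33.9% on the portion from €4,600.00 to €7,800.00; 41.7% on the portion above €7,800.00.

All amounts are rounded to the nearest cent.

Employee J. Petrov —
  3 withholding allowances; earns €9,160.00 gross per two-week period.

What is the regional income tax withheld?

€1,850.76

Regional Income Tax: taxable = €9,160.00 − 3×€534.00 = €7,558.00
  €848.00 + 33.9% × (€7,558.00 − €4,600.00) = €848.00 + 33.9% × €2,958.00 = €1,850.76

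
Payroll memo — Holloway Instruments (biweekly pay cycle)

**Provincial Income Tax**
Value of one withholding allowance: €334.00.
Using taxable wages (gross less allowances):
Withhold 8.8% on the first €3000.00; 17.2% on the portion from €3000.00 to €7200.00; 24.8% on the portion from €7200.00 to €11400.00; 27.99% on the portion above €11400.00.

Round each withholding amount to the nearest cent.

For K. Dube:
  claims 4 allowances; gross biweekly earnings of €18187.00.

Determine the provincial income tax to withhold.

Provincial Income Tax: taxable = €18187.00 − 4×€334.00 = €16851.00
  €2028.00 + 27.99% × (€16851.00 − €11400.00) = €2028.00 + 27.99% × €5451.00 = €3553.73

€3553.73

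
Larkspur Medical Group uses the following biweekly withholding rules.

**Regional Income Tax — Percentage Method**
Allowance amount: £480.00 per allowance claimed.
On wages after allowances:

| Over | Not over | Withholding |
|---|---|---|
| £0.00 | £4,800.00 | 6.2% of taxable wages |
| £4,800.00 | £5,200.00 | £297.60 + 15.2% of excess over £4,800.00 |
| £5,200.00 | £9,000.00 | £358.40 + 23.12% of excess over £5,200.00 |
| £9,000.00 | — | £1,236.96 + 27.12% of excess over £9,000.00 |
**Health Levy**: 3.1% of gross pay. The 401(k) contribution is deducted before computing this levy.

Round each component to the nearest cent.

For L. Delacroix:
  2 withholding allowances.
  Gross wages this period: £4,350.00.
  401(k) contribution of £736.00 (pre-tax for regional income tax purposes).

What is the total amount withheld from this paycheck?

Regional Income Tax: taxable = £4,350.00 − £736.00 − 2×£480.00 = £2,654.00
  6.2% × £2,654.00 = £164.55
Health Levy: 3.1% × £3,614.00 = £112.03
Total: £164.55 + £112.03 = £276.58

£276.58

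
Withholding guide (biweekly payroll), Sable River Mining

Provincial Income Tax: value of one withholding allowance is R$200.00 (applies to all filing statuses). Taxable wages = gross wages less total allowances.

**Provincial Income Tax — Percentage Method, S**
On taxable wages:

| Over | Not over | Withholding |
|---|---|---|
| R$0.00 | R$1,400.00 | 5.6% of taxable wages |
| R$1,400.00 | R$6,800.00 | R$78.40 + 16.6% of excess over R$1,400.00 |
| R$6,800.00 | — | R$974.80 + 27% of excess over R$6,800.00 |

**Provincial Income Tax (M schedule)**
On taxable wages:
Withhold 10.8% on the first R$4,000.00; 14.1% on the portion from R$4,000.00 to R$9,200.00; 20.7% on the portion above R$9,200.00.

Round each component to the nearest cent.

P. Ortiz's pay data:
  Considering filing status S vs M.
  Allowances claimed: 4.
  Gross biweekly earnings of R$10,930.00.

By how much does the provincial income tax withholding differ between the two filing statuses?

R$516.19

Provincial Income Tax (S): taxable = R$10,930.00 − 4×R$200.00 = R$10,130.00
  R$974.80 + 27% × (R$10,130.00 − R$6,800.00) = R$974.80 + 27% × R$3,330.00 = R$1,873.90
Provincial Income Tax (M): taxable = R$10,930.00 − 4×R$200.00 = R$10,130.00
  R$1,165.20 + 20.7% × (R$10,130.00 − R$9,200.00) = R$1,165.20 + 20.7% × R$930.00 = R$1,357.71
Difference: |R$1,873.90 − R$1,357.71| = R$516.19 (higher under S)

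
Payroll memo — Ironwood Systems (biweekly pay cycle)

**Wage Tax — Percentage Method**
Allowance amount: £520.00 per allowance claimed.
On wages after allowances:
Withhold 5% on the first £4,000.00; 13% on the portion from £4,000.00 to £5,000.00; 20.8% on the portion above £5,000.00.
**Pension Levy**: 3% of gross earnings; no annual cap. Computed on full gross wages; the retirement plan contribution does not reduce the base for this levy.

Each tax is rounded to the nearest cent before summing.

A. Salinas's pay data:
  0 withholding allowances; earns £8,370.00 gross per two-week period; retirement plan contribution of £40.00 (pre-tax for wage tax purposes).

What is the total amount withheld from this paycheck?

Wage Tax: taxable = £8,370.00 − £40.00 = £8,330.00
  £330.00 + 20.8% × (£8,330.00 − £5,000.00) = £330.00 + 20.8% × £3,330.00 = £1,022.64
Pension Levy: 3% × £8,370.00 = £251.10
Total: £1,022.64 + £251.10 = £1,273.74

£1,273.74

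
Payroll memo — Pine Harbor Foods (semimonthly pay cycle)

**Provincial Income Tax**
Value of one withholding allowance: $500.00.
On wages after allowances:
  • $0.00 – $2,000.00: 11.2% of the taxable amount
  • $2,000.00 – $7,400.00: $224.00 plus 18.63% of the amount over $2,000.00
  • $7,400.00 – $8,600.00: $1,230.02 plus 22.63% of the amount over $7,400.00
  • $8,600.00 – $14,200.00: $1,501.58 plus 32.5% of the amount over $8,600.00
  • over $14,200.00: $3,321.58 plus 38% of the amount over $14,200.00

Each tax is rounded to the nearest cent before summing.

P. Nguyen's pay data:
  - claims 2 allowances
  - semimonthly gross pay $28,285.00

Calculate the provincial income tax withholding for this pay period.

$8,293.88

Provincial Income Tax: taxable = $28,285.00 − 2×$500.00 = $27,285.00
  $3,321.58 + 38% × ($27,285.00 − $14,200.00) = $3,321.58 + 38% × $13,085.00 = $8,293.88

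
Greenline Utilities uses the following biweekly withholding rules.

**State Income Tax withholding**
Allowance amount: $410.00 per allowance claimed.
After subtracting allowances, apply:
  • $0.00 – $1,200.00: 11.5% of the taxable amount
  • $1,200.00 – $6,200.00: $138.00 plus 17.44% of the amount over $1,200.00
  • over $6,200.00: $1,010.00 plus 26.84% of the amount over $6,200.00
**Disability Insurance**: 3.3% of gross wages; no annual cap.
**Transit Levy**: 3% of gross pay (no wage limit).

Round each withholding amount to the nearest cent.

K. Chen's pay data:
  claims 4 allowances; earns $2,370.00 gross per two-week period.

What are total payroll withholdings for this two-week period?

State Income Tax: taxable = $2,370.00 − 4×$410.00 = $730.00
  11.5% × $730.00 = $83.95
Disability Insurance: 3.3% × $2,370.00 = $78.21
Transit Levy: 3% × $2,370.00 = $71.10
Total: $83.95 + $78.21 + $71.10 = $233.26

$233.26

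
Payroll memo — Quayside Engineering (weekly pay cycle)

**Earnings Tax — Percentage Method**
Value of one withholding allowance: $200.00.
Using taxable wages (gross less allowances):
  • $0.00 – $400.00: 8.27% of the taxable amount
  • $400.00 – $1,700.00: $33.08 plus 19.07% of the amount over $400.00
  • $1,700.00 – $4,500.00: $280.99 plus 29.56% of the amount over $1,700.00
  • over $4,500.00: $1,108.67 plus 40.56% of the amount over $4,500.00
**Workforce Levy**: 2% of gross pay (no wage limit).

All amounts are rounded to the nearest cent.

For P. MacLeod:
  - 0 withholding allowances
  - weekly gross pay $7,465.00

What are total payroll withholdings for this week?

Earnings Tax: taxable = $7,465.00
  $1,108.67 + 40.56% × ($7,465.00 − $4,500.00) = $1,108.67 + 40.56% × $2,965.00 = $2,311.27
Workforce Levy: 2% × $7,465.00 = $149.30
Total: $2,311.27 + $149.30 = $2,460.57

$2,460.57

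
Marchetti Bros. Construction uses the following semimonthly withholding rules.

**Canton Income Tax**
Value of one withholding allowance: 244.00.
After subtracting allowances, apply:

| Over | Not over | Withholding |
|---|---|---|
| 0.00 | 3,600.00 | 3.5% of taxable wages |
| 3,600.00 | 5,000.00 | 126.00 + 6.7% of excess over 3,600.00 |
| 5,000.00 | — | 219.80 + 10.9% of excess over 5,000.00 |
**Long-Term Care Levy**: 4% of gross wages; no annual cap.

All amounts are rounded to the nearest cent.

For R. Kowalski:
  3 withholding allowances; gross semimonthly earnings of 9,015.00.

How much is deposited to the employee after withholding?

8,076.75

Canton Income Tax: taxable = 9,015.00 − 3×244.00 = 8,283.00
  219.80 + 10.9% × (8,283.00 − 5,000.00) = 219.80 + 10.9% × 3,283.00 = 577.65
Long-Term Care Levy: 4% × 9,015.00 = 360.60
Total withheld: 577.65 + 360.60 = 938.25
Net pay: 9,015.00 − 938.25 = 8,076.75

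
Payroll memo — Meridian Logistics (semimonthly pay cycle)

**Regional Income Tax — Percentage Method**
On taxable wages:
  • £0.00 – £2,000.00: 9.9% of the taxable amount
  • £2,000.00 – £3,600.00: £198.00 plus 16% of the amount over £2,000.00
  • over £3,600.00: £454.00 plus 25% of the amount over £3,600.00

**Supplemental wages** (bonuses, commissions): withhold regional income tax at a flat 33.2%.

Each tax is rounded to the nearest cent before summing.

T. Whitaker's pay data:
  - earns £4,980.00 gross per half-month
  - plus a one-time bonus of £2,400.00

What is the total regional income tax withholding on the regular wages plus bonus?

£1,595.80

Regional Income Tax: taxable = £4,980.00
  £454.00 + 25% × (£4,980.00 − £3,600.00) = £454.00 + 25% × £1,380.00 = £799.00
Supplemental (33.2% flat on bonus): 33.2% × £2,400.00 = £796.80
Total regional income tax: £799.00 + £796.80 = £1,595.80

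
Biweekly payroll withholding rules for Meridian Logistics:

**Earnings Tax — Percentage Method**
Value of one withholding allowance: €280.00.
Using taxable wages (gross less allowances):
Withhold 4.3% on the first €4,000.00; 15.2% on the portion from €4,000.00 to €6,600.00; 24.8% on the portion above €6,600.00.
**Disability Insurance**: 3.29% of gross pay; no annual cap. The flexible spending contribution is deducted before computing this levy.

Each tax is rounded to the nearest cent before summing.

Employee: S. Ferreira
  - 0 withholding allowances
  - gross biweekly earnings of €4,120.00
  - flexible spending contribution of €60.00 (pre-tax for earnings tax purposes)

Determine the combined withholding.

Earnings Tax: taxable = €4,120.00 − €60.00 = €4,060.00
  €172.00 + 15.2% × (€4,060.00 − €4,000.00) = €172.00 + 15.2% × €60.00 = €181.12
Disability Insurance: 3.29% × €4,060.00 = €133.57
Total: €181.12 + €133.57 = €314.69

€314.69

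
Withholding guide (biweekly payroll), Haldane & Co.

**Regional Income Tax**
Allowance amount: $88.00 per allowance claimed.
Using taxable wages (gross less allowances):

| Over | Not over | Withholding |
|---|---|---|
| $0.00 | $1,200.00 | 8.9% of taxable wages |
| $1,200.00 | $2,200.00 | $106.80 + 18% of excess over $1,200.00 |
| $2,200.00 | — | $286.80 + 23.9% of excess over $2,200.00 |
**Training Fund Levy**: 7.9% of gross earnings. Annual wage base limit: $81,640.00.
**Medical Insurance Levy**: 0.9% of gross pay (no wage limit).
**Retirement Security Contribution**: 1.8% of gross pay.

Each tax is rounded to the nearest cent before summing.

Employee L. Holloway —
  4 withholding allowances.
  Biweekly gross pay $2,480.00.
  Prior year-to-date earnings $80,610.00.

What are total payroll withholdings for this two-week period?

$422.17

Regional Income Tax: taxable = $2,480.00 − 4×$88.00 = $2,128.00
  $106.80 + 18% × ($2,128.00 − $1,200.00) = $106.80 + 18% × $928.00 = $273.84
Training Fund Levy: cap $81,640.00 − YTD $80,610.00 = $1,030.00 subject; 7.9% × $1,030.00 = $81.37
Medical Insurance Levy: 0.9% × $2,480.00 = $22.32
Retirement Security Contribution: 1.8% × $2,480.00 = $44.64
Total: $273.84 + $81.37 + $22.32 + $44.64 = $422.17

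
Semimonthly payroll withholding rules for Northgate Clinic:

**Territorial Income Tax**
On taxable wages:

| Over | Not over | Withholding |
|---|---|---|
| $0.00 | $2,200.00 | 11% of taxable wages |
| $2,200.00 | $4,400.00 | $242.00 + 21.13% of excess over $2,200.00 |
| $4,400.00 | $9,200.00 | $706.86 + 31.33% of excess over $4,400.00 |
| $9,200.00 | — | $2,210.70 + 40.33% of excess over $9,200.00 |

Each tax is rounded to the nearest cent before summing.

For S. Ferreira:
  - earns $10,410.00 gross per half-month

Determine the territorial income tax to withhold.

$2,698.69

Territorial Income Tax: taxable = $10,410.00
  $2,210.70 + 40.33% × ($10,410.00 − $9,200.00) = $2,210.70 + 40.33% × $1,210.00 = $2,698.69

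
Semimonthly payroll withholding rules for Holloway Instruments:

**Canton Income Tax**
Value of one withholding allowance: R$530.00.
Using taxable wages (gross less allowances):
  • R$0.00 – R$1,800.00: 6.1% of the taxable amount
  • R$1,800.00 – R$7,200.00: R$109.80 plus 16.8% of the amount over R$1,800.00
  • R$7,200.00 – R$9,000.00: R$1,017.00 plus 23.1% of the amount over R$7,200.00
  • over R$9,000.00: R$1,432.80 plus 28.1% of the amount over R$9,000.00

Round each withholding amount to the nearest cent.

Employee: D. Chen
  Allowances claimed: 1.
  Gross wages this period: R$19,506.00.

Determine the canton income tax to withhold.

Canton Income Tax: taxable = R$19,506.00 − 1×R$530.00 = R$18,976.00
  R$1,432.80 + 28.1% × (R$18,976.00 − R$9,000.00) = R$1,432.80 + 28.1% × R$9,976.00 = R$4,236.06

R$4,236.06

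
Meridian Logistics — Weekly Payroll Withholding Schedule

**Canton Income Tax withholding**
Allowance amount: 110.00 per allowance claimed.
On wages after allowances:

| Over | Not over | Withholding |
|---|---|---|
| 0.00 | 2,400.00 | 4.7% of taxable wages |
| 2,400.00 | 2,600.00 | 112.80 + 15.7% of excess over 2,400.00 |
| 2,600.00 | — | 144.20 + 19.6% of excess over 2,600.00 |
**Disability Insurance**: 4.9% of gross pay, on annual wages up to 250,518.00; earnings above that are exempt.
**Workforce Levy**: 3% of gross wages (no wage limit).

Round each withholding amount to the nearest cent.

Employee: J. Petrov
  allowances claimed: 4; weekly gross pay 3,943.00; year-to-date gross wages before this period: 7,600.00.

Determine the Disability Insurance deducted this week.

193.21

Disability Insurance: 4.9% × 3,943.00 = 193.21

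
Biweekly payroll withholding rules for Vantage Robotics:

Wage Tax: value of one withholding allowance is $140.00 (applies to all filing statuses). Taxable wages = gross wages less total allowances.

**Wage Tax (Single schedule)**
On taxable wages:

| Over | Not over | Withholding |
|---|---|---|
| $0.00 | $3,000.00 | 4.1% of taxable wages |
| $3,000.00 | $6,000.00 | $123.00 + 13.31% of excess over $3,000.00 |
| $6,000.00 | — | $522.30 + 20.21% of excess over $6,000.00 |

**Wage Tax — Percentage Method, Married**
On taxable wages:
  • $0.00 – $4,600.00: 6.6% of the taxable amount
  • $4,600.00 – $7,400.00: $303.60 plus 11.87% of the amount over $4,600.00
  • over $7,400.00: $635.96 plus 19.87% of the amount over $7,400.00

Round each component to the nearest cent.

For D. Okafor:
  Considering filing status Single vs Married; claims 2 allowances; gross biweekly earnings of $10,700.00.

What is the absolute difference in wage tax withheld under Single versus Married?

$179.55

Wage Tax (Single): taxable = $10,700.00 − 2×$140.00 = $10,420.00
  $522.30 + 20.21% × ($10,420.00 − $6,000.00) = $522.30 + 20.21% × $4,420.00 = $1,415.58
Wage Tax (Married): taxable = $10,700.00 − 2×$140.00 = $10,420.00
  $635.96 + 19.87% × ($10,420.00 − $7,400.00) = $635.96 + 19.87% × $3,020.00 = $1,236.03
Difference: |$1,415.58 − $1,236.03| = $179.55 (higher under Single)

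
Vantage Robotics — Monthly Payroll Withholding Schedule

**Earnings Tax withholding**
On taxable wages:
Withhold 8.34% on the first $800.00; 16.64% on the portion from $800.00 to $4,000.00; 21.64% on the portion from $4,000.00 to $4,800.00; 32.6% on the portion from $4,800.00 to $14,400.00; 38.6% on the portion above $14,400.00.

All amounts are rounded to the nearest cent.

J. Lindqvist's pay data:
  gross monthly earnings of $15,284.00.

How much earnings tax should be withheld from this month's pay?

$4,243.14

Earnings Tax: taxable = $15,284.00
  $3,901.92 + 38.6% × ($15,284.00 − $14,400.00) = $3,901.92 + 38.6% × $884.00 = $4,243.14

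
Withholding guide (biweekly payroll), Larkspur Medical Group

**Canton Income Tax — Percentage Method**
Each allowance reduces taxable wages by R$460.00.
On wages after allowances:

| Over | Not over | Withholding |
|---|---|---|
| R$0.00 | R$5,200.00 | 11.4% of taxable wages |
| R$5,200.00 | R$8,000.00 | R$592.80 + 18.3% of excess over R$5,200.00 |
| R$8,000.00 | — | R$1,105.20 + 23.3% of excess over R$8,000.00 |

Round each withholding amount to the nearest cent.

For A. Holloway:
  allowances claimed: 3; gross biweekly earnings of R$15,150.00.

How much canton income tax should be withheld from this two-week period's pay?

Canton Income Tax: taxable = R$15,150.00 − 3×R$460.00 = R$13,770.00
  R$1,105.20 + 23.3% × (R$13,770.00 − R$8,000.00) = R$1,105.20 + 23.3% × R$5,770.00 = R$2,449.61

R$2,449.61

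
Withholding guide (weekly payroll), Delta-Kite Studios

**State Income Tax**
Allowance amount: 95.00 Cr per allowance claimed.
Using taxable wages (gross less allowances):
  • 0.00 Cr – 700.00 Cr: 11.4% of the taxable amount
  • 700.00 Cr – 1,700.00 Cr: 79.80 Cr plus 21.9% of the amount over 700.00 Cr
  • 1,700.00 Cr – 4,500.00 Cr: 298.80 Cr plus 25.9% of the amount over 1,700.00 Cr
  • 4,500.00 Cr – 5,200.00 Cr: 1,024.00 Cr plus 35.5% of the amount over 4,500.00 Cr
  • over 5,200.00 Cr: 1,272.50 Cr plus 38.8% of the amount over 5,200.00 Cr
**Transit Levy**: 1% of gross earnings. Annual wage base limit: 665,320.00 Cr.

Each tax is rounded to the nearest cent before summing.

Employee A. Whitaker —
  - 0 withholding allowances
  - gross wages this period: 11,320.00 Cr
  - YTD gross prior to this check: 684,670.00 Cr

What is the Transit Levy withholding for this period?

Transit Levy: YTD 684,670.00 Cr ≥ cap 665,320.00 Cr → 0.00 Cr

0.00 Cr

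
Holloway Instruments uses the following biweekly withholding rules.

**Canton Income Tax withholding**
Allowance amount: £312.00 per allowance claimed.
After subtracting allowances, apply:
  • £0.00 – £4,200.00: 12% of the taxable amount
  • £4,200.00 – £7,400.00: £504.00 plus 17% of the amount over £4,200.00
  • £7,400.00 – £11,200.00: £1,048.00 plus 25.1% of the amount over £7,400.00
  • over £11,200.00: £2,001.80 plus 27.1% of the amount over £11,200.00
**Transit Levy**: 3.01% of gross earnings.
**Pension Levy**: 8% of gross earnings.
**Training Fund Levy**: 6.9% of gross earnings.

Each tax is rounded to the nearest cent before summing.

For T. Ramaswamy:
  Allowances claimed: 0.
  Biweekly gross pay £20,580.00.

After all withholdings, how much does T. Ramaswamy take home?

£12,350.34

Canton Income Tax: taxable = £20,580.00
  £2,001.80 + 27.1% × (£20,580.00 − £11,200.00) = £2,001.80 + 27.1% × £9,380.00 = £4,543.78
Transit Levy: 3.01% × £20,580.00 = £619.46
Pension Levy: 8% × £20,580.00 = £1,646.40
Training Fund Levy: 6.9% × £20,580.00 = £1,420.02
Total withheld: £4,543.78 + £619.46 + £1,646.40 + £1,420.02 = £8,229.66
Net pay: £20,580.00 − £8,229.66 = £12,350.34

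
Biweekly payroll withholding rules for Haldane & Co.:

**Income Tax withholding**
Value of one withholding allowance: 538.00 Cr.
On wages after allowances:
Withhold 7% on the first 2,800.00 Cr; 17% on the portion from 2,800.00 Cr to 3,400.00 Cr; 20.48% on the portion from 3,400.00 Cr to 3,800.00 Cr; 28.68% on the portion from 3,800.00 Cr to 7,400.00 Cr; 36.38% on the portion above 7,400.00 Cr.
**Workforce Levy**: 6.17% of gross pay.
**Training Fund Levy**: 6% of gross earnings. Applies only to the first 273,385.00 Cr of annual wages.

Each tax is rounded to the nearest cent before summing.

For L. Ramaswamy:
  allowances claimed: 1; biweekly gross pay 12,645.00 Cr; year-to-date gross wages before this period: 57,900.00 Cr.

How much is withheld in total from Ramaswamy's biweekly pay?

Income Tax: taxable = 12,645.00 Cr − 1×538.00 Cr = 12,107.00 Cr
  1,412.40 Cr + 36.38% × (12,107.00 Cr − 7,400.00 Cr) = 1,412.40 Cr + 36.38% × 4,707.00 Cr = 3,124.81 Cr
Workforce Levy: 6.17% × 12,645.00 Cr = 780.20 Cr
Training Fund Levy: 6% × 12,645.00 Cr = 758.70 Cr
Total: 3,124.81 Cr + 780.20 Cr + 758.70 Cr = 4,663.71 Cr

4,663.71 Cr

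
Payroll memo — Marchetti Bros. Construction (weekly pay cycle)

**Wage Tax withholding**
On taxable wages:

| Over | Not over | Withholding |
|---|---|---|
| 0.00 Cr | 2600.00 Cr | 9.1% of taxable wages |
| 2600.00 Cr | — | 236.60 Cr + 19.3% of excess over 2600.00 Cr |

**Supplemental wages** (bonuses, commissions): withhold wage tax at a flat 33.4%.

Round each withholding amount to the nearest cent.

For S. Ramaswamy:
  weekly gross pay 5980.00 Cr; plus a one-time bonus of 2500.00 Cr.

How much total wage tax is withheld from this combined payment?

Wage Tax: taxable = 5980.00 Cr
  236.60 Cr + 19.3% × (5980.00 Cr − 2600.00 Cr) = 236.60 Cr + 19.3% × 3380.00 Cr = 888.94 Cr
Supplemental (33.4% flat on bonus): 33.4% × 2500.00 Cr = 835.00 Cr
Total wage tax: 888.94 Cr + 835.00 Cr = 1723.94 Cr

1723.94 Cr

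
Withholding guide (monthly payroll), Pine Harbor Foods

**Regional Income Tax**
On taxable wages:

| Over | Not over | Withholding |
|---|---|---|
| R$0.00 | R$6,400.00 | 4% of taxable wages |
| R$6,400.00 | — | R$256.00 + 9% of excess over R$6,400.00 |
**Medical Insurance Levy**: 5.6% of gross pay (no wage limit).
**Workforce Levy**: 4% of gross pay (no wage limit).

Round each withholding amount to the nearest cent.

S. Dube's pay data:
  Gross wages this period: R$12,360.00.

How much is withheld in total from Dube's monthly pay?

Regional Income Tax: taxable = R$12,360.00
  R$256.00 + 9% × (R$12,360.00 − R$6,400.00) = R$256.00 + 9% × R$5,960.00 = R$792.40
Medical Insurance Levy: 5.6% × R$12,360.00 = R$692.16
Workforce Levy: 4% × R$12,360.00 = R$494.40
Total: R$792.40 + R$692.16 + R$494.40 = R$1,978.96

R$1,978.96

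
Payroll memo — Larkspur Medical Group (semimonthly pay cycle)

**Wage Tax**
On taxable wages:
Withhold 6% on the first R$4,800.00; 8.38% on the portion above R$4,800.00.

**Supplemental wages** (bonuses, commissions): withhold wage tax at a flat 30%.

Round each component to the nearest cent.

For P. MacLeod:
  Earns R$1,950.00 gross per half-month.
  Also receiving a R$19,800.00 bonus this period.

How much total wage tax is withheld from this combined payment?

R$6,057.00

Wage Tax: taxable = R$1,950.00
  6% × R$1,950.00 = R$117.00
Supplemental (30% flat on bonus): 30% × R$19,800.00 = R$5,940.00
Total wage tax: R$117.00 + R$5,940.00 = R$6,057.00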